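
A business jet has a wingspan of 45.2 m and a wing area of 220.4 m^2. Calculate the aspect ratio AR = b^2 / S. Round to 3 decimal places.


Step 1: b^2 = 45.2^2 = 2043.04
Step 2: AR = 2043.04 / 220.4 = 9.270

9.270


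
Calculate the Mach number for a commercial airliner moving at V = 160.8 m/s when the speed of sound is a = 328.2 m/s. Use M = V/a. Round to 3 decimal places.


Step 1: M = V / a = 160.8 / 328.2
Step 2: M = 0.490

0.490


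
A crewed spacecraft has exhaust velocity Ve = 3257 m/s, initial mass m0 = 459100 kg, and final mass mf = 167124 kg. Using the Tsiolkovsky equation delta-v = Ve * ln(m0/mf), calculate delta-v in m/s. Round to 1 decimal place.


Step 1: Mass ratio m0/mf = 459100 / 167124 = 2.747062
Step 2: ln(2.747062) = 1.010532
Step 3: delta-v = 3257 * 1.010532 = 3291.3 m/s

3291.3


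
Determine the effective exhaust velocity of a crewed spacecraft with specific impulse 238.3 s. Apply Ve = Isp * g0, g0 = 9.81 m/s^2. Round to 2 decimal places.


Step 1: Ve = Isp * g0 = 238.3 * 9.81
Step 2: Ve = 2337.72 m/s

2337.72


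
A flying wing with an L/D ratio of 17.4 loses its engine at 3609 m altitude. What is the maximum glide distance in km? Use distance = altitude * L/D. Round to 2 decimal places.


Step 1: Glide distance = altitude * L/D = 3609 * 17.4 = 62796.6 m
Step 2: Convert to km: 62796.6 / 1000 = 62.80 km

62.80


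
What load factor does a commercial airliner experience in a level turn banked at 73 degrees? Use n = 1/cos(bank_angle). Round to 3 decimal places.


Step 1: Convert 73 degrees to radians = 1.27409
Step 2: cos(73 deg) = 0.292372
Step 3: n = 1 / 0.292372 = 3.420

3.420


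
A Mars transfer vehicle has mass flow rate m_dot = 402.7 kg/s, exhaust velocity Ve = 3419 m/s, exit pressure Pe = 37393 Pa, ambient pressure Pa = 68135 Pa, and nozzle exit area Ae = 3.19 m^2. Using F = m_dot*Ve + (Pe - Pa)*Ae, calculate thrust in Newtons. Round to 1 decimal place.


Step 1: Momentum thrust = m_dot * Ve = 402.7 * 3419 = 1376831.3 N
Step 2: Pressure thrust = (Pe - Pa) * Ae = (37393 - 68135) * 3.19 = -98066.98 N
Step 3: Total thrust F = 1376831.3 + -98066.98 = 1278764.3 N

1278764.3


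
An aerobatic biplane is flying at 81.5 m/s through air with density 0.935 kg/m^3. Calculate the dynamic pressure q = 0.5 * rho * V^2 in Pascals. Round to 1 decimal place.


Step 1: V^2 = 81.5^2 = 6642.25
Step 2: q = 0.5 * 0.935 * 6642.25
Step 3: q = 3105.3 Pa

3105.3


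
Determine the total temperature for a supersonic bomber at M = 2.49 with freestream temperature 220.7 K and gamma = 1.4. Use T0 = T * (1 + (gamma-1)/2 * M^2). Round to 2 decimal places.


Step 1: (gamma-1)/2 = 0.2
Step 2: M^2 = 6.2001
Step 3: 1 + 0.2 * 6.2001 = 2.24002
Step 4: T0 = 220.7 * 2.24002 = 494.37 K

494.37


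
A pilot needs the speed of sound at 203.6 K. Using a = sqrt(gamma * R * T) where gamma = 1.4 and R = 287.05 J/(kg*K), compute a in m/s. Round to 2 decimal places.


Step 1: gamma * R * T = 1.4 * 287.05 * 203.6 = 81820.732
Step 2: a = sqrt(81820.732) = 286.04 m/s

286.04


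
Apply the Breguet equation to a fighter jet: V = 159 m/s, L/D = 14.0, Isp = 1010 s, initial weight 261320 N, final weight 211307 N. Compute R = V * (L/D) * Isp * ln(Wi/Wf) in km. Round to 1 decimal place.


Step 1: Coefficient = V * (L/D) * Isp = 159 * 14.0 * 1010 = 2248260.0 m
Step 2: Wi/Wf = 261320 / 211307 = 1.236684
Step 3: ln(1.236684) = 0.212434
Step 4: R = 2248260.0 * 0.212434 = 477606.1 m = 477.6 km

477.6


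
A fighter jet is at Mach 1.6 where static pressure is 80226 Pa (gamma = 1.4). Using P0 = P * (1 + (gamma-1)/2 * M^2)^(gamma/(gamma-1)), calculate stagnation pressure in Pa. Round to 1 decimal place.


Step 1: (gamma-1)/2 * M^2 = 0.2 * 2.56 = 0.512
Step 2: 1 + 0.512 = 1.512
Step 3: Exponent gamma/(gamma-1) = 3.5
Step 4: P0 = 80226 * 1.512^3.5 = 340993.7 Pa

340993.7


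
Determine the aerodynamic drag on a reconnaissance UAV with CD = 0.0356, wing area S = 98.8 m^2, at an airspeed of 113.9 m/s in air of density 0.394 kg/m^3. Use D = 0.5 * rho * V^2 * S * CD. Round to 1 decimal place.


Step 1: Dynamic pressure q = 0.5 * 0.394 * 113.9^2 = 2555.7224 Pa
Step 2: Drag D = q * S * CD = 2555.7224 * 98.8 * 0.0356
Step 3: D = 8989.2 N

8989.2


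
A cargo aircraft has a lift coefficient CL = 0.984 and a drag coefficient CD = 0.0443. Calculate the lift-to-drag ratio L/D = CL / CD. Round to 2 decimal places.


Step 1: L/D = CL / CD = 0.984 / 0.0443
Step 2: L/D = 22.21

22.21


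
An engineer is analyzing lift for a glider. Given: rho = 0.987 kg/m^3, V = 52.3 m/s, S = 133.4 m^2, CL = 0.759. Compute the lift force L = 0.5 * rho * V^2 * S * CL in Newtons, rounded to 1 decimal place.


Step 1: Calculate dynamic pressure q = 0.5 * 0.987 * 52.3^2 = 0.5 * 0.987 * 2735.29 = 1349.8656 Pa
Step 2: Multiply by wing area and lift coefficient: L = 1349.8656 * 133.4 * 0.759
Step 3: L = 180072.073 * 0.759 = 136674.7 N

136674.7


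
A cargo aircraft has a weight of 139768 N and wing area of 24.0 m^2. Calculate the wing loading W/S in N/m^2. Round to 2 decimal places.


Step 1: Wing loading = W / S = 139768 / 24.0
Step 2: Wing loading = 5823.67 N/m^2

5823.67


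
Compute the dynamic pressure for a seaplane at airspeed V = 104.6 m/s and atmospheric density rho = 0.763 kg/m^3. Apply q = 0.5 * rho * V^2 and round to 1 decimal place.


Step 1: V^2 = 104.6^2 = 10941.16
Step 2: q = 0.5 * 0.763 * 10941.16
Step 3: q = 4174.1 Pa

4174.1


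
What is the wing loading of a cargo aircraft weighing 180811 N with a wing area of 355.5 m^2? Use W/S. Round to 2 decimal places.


Step 1: Wing loading = W / S = 180811 / 355.5
Step 2: Wing loading = 508.61 N/m^2

508.61


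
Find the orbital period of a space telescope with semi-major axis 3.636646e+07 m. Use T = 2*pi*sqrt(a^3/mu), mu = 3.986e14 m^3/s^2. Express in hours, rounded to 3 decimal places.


Step 1: a^3 / mu = 4.809535e+22 / 3.986e14 = 1.206607e+08
Step 2: sqrt(1.206607e+08) = 10984.5658 s
Step 3: T = 2*pi * 10984.5658 = 69018.06 s
Step 4: T in hours = 69018.06 / 3600 = 19.172 hours

19.172


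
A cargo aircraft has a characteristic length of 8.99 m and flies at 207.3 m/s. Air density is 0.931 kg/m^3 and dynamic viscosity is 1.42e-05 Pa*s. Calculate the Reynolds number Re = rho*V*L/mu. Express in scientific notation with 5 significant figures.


Step 1: Numerator = rho * V * L = 0.931 * 207.3 * 8.99 = 1735.036737
Step 2: Re = 1735.036737 / 1.42e-05
Step 3: Re = 1.2219e+08

1.2219e+08


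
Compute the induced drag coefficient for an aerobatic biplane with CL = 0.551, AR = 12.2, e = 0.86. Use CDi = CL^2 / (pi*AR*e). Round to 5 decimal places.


Step 1: CL^2 = 0.551^2 = 0.303601
Step 2: pi * AR * e = 3.14159 * 12.2 * 0.86 = 32.96159
Step 3: CDi = 0.303601 / 32.96159 = 0.00921

0.00921


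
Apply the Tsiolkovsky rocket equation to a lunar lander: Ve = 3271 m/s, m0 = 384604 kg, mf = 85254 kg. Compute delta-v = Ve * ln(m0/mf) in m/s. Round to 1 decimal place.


Step 1: Mass ratio m0/mf = 384604 / 85254 = 4.511272
Step 2: ln(4.511272) = 1.506579
Step 3: delta-v = 3271 * 1.506579 = 4928.0 m/s

4928.0


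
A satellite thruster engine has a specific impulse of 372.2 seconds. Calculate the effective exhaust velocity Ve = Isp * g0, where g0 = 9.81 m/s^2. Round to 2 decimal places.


Step 1: Ve = Isp * g0 = 372.2 * 9.81
Step 2: Ve = 3651.28 m/s

3651.28


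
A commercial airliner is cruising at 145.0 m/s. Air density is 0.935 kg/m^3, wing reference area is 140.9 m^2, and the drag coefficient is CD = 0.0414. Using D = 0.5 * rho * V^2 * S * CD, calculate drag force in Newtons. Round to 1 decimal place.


Step 1: Dynamic pressure q = 0.5 * 0.935 * 145.0^2 = 9829.1875 Pa
Step 2: Drag D = q * S * CD = 9829.1875 * 140.9 * 0.0414
Step 3: D = 57336.2 N

57336.2


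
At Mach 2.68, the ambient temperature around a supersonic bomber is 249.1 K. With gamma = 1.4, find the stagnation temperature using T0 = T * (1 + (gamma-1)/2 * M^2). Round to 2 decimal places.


Step 1: (gamma-1)/2 = 0.2
Step 2: M^2 = 7.1824
Step 3: 1 + 0.2 * 7.1824 = 2.43648
Step 4: T0 = 249.1 * 2.43648 = 606.93 K

606.93


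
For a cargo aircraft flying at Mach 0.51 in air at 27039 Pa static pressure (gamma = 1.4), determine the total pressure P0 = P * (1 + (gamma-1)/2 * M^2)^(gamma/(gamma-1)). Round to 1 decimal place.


Step 1: (gamma-1)/2 * M^2 = 0.2 * 0.2601 = 0.05202
Step 2: 1 + 0.05202 = 1.05202
Step 3: Exponent gamma/(gamma-1) = 3.5
Step 4: P0 = 27039 * 1.05202^3.5 = 32290.5 Pa

32290.5


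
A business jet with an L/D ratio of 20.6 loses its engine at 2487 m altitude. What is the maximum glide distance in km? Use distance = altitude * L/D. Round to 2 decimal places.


Step 1: Glide distance = altitude * L/D = 2487 * 20.6 = 51232.2 m
Step 2: Convert to km: 51232.2 / 1000 = 51.23 km

51.23


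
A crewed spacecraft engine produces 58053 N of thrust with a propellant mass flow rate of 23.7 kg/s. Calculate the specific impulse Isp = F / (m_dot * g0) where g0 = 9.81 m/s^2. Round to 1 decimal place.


Step 1: m_dot * g0 = 23.7 * 9.81 = 232.5
Step 2: Isp = 58053 / 232.5 = 249.7 s

249.7


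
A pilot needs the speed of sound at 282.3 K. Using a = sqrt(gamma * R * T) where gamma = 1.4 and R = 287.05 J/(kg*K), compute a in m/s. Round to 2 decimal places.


Step 1: gamma * R * T = 1.4 * 287.05 * 282.3 = 113447.901
Step 2: a = sqrt(113447.901) = 336.82 m/s

336.82


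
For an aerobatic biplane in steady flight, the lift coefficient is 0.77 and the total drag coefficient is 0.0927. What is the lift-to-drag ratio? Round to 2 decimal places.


Step 1: L/D = CL / CD = 0.77 / 0.0927
Step 2: L/D = 8.31

8.31


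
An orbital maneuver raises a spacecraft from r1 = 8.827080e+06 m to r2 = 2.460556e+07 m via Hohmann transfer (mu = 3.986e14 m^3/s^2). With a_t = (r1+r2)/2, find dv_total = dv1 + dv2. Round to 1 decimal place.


Step 1: Transfer semi-major axis a_t = (8.827080e+06 + 2.460556e+07) / 2 = 1.671632e+07 m
Step 2: v1 (circular at r1) = sqrt(mu/r1) = 6719.86 m/s
Step 3: v_t1 = sqrt(mu*(2/r1 - 1/a_t)) = 8152.79 m/s
Step 4: dv1 = |8152.79 - 6719.86| = 1432.93 m/s
Step 5: v2 (circular at r2) = 4024.87 m/s, v_t2 = 2924.76 m/s
Step 6: dv2 = |4024.87 - 2924.76| = 1100.11 m/s
Step 7: Total delta-v = 1432.93 + 1100.11 = 2533.0 m/s

2533.0


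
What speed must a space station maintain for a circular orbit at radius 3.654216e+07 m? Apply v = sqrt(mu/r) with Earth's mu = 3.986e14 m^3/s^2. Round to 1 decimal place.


Step 1: mu / r = 3.986e14 / 3.654216e+07 = 10907948.5175
Step 2: v = sqrt(10907948.5175) = 3302.7 m/s

3302.7


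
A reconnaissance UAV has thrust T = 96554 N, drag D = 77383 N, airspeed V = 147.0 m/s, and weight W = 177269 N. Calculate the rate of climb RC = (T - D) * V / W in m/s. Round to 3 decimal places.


Step 1: Excess thrust = T - D = 96554 - 77383 = 19171 N
Step 2: Excess power = 19171 * 147.0 = 2818137.0 W
Step 3: RC = 2818137.0 / 177269 = 15.898 m/s

15.898


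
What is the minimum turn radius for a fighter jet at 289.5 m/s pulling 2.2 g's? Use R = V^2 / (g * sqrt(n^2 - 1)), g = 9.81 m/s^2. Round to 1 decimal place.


Step 1: V^2 = 289.5^2 = 83810.25
Step 2: n^2 - 1 = 2.2^2 - 1 = 3.84
Step 3: sqrt(3.84) = 1.959592
Step 4: R = 83810.25 / (9.81 * 1.959592) = 4359.8 m

4359.8


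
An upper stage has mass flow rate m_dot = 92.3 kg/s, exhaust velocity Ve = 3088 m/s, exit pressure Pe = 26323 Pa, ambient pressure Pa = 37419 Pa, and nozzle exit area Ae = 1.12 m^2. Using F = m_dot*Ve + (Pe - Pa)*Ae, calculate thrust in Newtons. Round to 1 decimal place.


Step 1: Momentum thrust = m_dot * Ve = 92.3 * 3088 = 285022.4 N
Step 2: Pressure thrust = (Pe - Pa) * Ae = (26323 - 37419) * 1.12 = -12427.52 N
Step 3: Total thrust F = 285022.4 + -12427.52 = 272594.9 N

272594.9


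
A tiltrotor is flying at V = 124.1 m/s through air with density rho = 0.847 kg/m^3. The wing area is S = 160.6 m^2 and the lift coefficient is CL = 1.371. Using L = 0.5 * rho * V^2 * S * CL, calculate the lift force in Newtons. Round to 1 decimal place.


Step 1: Calculate dynamic pressure q = 0.5 * 0.847 * 124.1^2 = 0.5 * 0.847 * 15400.81 = 6522.243 Pa
Step 2: Multiply by wing area and lift coefficient: L = 6522.243 * 160.6 * 1.371
Step 3: L = 1047472.2314 * 1.371 = 1436084.4 N

1436084.4


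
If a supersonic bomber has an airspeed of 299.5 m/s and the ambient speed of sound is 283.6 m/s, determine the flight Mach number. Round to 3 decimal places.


Step 1: M = V / a = 299.5 / 283.6
Step 2: M = 1.056

1.056


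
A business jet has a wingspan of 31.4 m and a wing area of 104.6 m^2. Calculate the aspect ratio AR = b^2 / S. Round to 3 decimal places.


Step 1: b^2 = 31.4^2 = 985.96
Step 2: AR = 985.96 / 104.6 = 9.426

9.426


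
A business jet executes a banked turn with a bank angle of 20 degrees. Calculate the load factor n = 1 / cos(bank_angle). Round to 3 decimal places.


Step 1: Convert 20 degrees to radians = 0.349066
Step 2: cos(20 deg) = 0.939693
Step 3: n = 1 / 0.939693 = 1.064

1.064


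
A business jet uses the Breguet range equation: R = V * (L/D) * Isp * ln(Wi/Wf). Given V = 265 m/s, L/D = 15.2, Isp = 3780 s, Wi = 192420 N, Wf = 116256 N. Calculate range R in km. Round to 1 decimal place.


Step 1: Coefficient = V * (L/D) * Isp = 265 * 15.2 * 3780 = 15225840.0 m
Step 2: Wi/Wf = 192420 / 116256 = 1.65514
Step 3: ln(1.65514) = 0.503886
Step 4: R = 15225840.0 * 0.503886 = 7672085.0 m = 7672.1 km

7672.1


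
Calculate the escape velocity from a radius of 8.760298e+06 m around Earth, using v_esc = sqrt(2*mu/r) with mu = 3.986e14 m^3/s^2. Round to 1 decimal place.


Step 1: 2*mu/r = 2 * 3.986e14 / 8.760298e+06 = 91001470.4979
Step 2: v_esc = sqrt(91001470.4979) = 9539.5 m/s

9539.5


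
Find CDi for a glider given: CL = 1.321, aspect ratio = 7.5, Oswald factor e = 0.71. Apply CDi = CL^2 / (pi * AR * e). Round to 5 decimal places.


Step 1: CL^2 = 1.321^2 = 1.745041
Step 2: pi * AR * e = 3.14159 * 7.5 * 0.71 = 16.728981
Step 3: CDi = 1.745041 / 16.728981 = 0.10431

0.10431


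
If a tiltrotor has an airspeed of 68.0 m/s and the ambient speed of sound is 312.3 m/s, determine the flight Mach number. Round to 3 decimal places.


Step 1: M = V / a = 68.0 / 312.3
Step 2: M = 0.218

0.218


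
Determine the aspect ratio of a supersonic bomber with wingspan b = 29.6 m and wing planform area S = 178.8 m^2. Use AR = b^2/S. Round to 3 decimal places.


Step 1: b^2 = 29.6^2 = 876.16
Step 2: AR = 876.16 / 178.8 = 4.900

4.900


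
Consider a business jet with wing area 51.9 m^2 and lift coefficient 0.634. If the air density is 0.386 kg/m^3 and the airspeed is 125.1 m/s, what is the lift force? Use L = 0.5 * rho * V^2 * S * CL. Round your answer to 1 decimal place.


Step 1: Calculate dynamic pressure q = 0.5 * 0.386 * 125.1^2 = 0.5 * 0.386 * 15650.01 = 3020.4519 Pa
Step 2: Multiply by wing area and lift coefficient: L = 3020.4519 * 51.9 * 0.634
Step 3: L = 156761.4552 * 0.634 = 99386.8 N

99386.8


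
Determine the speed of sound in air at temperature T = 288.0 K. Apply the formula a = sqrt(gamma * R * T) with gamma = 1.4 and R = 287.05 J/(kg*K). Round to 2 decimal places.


Step 1: gamma * R * T = 1.4 * 287.05 * 288.0 = 115738.56
Step 2: a = sqrt(115738.56) = 340.20 m/s

340.20


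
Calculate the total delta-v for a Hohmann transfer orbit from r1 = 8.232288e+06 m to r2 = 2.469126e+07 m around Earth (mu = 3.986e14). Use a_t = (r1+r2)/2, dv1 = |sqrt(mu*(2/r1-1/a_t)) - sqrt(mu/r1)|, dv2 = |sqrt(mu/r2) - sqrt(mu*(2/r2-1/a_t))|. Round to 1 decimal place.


Step 1: Transfer semi-major axis a_t = (8.232288e+06 + 2.469126e+07) / 2 = 1.646177e+07 m
Step 2: v1 (circular at r1) = sqrt(mu/r1) = 6958.38 m/s
Step 3: v_t1 = sqrt(mu*(2/r1 - 1/a_t)) = 8522.0 m/s
Step 4: dv1 = |8522.0 - 6958.38| = 1563.62 m/s
Step 5: v2 (circular at r2) = 4017.88 m/s, v_t2 = 2841.31 m/s
Step 6: dv2 = |4017.88 - 2841.31| = 1176.57 m/s
Step 7: Total delta-v = 1563.62 + 1176.57 = 2740.2 m/s

2740.2


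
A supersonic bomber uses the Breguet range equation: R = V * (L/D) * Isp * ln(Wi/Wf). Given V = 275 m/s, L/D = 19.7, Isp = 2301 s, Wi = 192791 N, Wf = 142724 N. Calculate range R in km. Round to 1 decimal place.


Step 1: Coefficient = V * (L/D) * Isp = 275 * 19.7 * 2301 = 12465667.5 m
Step 2: Wi/Wf = 192791 / 142724 = 1.350796
Step 3: ln(1.350796) = 0.300694
Step 4: R = 12465667.5 * 0.300694 = 3748351.5 m = 3748.4 km

3748.4


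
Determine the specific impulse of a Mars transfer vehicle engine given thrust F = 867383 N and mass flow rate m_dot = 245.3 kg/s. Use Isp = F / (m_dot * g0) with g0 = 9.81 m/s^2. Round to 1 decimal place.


Step 1: m_dot * g0 = 245.3 * 9.81 = 2406.39
Step 2: Isp = 867383 / 2406.39 = 360.4 s

360.4


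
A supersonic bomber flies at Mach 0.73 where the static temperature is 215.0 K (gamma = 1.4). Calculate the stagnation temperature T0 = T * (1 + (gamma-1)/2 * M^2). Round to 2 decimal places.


Step 1: (gamma-1)/2 = 0.2
Step 2: M^2 = 0.5329
Step 3: 1 + 0.2 * 0.5329 = 1.10658
Step 4: T0 = 215.0 * 1.10658 = 237.91 K

237.91


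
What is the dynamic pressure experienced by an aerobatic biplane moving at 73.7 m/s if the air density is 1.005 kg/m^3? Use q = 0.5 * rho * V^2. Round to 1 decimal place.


Step 1: V^2 = 73.7^2 = 5431.69
Step 2: q = 0.5 * 1.005 * 5431.69
Step 3: q = 2729.4 Pa

2729.4


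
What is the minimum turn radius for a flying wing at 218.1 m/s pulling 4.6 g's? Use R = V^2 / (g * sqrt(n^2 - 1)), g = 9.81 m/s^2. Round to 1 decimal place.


Step 1: V^2 = 218.1^2 = 47567.61
Step 2: n^2 - 1 = 4.6^2 - 1 = 20.16
Step 3: sqrt(20.16) = 4.489989
Step 4: R = 47567.61 / (9.81 * 4.489989) = 1079.9 m

1079.9


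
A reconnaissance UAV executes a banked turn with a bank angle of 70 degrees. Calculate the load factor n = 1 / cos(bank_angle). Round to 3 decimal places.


Step 1: Convert 70 degrees to radians = 1.22173
Step 2: cos(70 deg) = 0.34202
Step 3: n = 1 / 0.34202 = 2.924

2.924


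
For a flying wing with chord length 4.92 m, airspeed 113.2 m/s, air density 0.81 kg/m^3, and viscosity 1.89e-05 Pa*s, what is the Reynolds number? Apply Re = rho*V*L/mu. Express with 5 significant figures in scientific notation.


Step 1: Numerator = rho * V * L = 0.81 * 113.2 * 4.92 = 451.12464
Step 2: Re = 451.12464 / 1.89e-05
Step 3: Re = 2.3869e+07

2.3869e+07


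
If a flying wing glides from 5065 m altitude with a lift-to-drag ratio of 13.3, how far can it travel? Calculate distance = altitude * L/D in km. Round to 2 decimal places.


Step 1: Glide distance = altitude * L/D = 5065 * 13.3 = 67364.5 m
Step 2: Convert to km: 67364.5 / 1000 = 67.36 km

67.36


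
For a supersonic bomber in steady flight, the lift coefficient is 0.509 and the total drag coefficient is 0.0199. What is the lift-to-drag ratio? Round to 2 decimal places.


Step 1: L/D = CL / CD = 0.509 / 0.0199
Step 2: L/D = 25.58

25.58


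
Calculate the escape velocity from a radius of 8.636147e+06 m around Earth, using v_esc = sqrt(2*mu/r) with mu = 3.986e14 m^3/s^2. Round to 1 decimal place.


Step 1: 2*mu/r = 2 * 3.986e14 / 8.636147e+06 = 92309683.9366
Step 2: v_esc = sqrt(92309683.9366) = 9607.8 m/s

9607.8


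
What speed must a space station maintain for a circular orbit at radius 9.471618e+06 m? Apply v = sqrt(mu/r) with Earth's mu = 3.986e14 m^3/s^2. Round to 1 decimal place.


Step 1: mu / r = 3.986e14 / 9.471618e+06 = 42083622.8826
Step 2: v = sqrt(42083622.8826) = 6487.2 m/s

6487.2


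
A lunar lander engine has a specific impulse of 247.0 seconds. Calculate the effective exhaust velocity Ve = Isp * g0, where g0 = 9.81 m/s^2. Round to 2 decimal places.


Step 1: Ve = Isp * g0 = 247.0 * 9.81
Step 2: Ve = 2423.07 m/s

2423.07


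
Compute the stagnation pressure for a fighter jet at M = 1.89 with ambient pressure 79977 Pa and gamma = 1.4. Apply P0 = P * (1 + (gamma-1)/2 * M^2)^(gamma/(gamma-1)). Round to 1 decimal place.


Step 1: (gamma-1)/2 * M^2 = 0.2 * 3.5721 = 0.71442
Step 2: 1 + 0.71442 = 1.71442
Step 3: Exponent gamma/(gamma-1) = 3.5
Step 4: P0 = 79977 * 1.71442^3.5 = 527685.8 Pa

527685.8


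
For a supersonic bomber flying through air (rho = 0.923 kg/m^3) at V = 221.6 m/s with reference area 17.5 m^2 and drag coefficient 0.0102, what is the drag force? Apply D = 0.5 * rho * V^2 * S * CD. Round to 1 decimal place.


Step 1: Dynamic pressure q = 0.5 * 0.923 * 221.6^2 = 22662.6774 Pa
Step 2: Drag D = q * S * CD = 22662.6774 * 17.5 * 0.0102
Step 3: D = 4045.3 N

4045.3


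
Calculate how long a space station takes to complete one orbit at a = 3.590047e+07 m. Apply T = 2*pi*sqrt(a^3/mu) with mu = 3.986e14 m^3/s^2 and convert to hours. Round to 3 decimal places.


Step 1: a^3 / mu = 4.627010e+22 / 3.986e14 = 1.160815e+08
Step 2: sqrt(1.160815e+08) = 10774.1137 s
Step 3: T = 2*pi * 10774.1137 = 67695.75 s
Step 4: T in hours = 67695.75 / 3600 = 18.804 hours

18.804


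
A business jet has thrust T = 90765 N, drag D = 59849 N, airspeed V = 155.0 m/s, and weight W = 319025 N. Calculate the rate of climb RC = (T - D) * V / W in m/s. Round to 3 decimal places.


Step 1: Excess thrust = T - D = 90765 - 59849 = 30916 N
Step 2: Excess power = 30916 * 155.0 = 4791980.0 W
Step 3: RC = 4791980.0 / 319025 = 15.021 m/s

15.021


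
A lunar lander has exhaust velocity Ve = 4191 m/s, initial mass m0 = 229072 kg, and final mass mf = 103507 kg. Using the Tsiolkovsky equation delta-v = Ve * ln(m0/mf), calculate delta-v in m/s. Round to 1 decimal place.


Step 1: Mass ratio m0/mf = 229072 / 103507 = 2.213106
Step 2: ln(2.213106) = 0.794397
Step 3: delta-v = 4191 * 0.794397 = 3329.3 m/s

3329.3


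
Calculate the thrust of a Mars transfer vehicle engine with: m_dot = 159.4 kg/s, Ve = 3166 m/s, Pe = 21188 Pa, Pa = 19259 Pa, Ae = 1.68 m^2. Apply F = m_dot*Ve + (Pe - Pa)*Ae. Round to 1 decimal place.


Step 1: Momentum thrust = m_dot * Ve = 159.4 * 3166 = 504660.4 N
Step 2: Pressure thrust = (Pe - Pa) * Ae = (21188 - 19259) * 1.68 = 3240.72 N
Step 3: Total thrust F = 504660.4 + 3240.72 = 507901.1 N

507901.1


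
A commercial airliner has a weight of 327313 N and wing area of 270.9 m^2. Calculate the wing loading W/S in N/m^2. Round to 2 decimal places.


Step 1: Wing loading = W / S = 327313 / 270.9
Step 2: Wing loading = 1208.24 N/m^2

1208.24


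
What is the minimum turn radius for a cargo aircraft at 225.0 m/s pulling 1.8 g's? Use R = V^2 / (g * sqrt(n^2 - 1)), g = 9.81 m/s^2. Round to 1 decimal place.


Step 1: V^2 = 225.0^2 = 50625.0
Step 2: n^2 - 1 = 1.8^2 - 1 = 2.24
Step 3: sqrt(2.24) = 1.496663
Step 4: R = 50625.0 / (9.81 * 1.496663) = 3448.0 m

3448.0


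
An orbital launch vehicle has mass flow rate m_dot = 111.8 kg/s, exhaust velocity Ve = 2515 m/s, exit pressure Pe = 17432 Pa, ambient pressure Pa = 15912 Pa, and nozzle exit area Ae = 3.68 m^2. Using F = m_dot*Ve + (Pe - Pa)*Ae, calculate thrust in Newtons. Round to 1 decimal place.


Step 1: Momentum thrust = m_dot * Ve = 111.8 * 2515 = 281177.0 N
Step 2: Pressure thrust = (Pe - Pa) * Ae = (17432 - 15912) * 3.68 = 5593.60 N
Step 3: Total thrust F = 281177.0 + 5593.60 = 286770.6 N

286770.6


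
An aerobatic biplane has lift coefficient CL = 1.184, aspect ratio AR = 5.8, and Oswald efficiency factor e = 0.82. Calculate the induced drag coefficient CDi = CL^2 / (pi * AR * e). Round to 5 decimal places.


Step 1: CL^2 = 1.184^2 = 1.401856
Step 2: pi * AR * e = 3.14159 * 5.8 * 0.82 = 14.941415
Step 3: CDi = 1.401856 / 14.941415 = 0.09382

0.09382


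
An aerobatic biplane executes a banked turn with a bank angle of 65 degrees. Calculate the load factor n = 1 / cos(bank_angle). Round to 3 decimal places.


Step 1: Convert 65 degrees to radians = 1.134464
Step 2: cos(65 deg) = 0.422618
Step 3: n = 1 / 0.422618 = 2.366

2.366


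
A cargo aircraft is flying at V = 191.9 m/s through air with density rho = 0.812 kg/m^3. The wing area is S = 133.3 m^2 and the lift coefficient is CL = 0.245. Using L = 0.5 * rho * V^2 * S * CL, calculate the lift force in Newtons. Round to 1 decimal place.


Step 1: Calculate dynamic pressure q = 0.5 * 0.812 * 191.9^2 = 0.5 * 0.812 * 36825.61 = 14951.1977 Pa
Step 2: Multiply by wing area and lift coefficient: L = 14951.1977 * 133.3 * 0.245
Step 3: L = 1992994.6481 * 0.245 = 488283.7 N

488283.7


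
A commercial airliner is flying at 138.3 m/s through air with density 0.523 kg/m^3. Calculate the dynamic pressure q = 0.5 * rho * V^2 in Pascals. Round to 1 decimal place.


Step 1: V^2 = 138.3^2 = 19126.89
Step 2: q = 0.5 * 0.523 * 19126.89
Step 3: q = 5001.7 Pa

5001.7


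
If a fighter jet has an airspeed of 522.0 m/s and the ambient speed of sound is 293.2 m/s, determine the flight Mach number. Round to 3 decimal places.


Step 1: M = V / a = 522.0 / 293.2
Step 2: M = 1.780

1.780


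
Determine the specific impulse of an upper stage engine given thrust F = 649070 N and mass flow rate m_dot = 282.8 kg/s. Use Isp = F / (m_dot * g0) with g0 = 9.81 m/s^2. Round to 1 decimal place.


Step 1: m_dot * g0 = 282.8 * 9.81 = 2774.27
Step 2: Isp = 649070 / 2774.27 = 234.0 s

234.0


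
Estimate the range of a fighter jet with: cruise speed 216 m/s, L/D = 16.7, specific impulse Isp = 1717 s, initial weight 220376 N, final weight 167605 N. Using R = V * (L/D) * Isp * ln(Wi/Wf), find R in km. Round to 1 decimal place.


Step 1: Coefficient = V * (L/D) * Isp = 216 * 16.7 * 1717 = 6193562.4 m
Step 2: Wi/Wf = 220376 / 167605 = 1.314853
Step 3: ln(1.314853) = 0.273725
Step 4: R = 6193562.4 * 0.273725 = 1695333.8 m = 1695.3 km

1695.3


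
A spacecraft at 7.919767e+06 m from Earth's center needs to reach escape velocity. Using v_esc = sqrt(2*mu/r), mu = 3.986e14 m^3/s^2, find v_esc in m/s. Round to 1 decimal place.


Step 1: 2*mu/r = 2 * 3.986e14 / 7.919767e+06 = 100659526.9785
Step 2: v_esc = sqrt(100659526.9785) = 10032.9 m/s

10032.9


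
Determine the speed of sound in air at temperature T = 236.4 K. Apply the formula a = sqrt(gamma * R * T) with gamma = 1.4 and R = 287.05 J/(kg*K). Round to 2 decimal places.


Step 1: gamma * R * T = 1.4 * 287.05 * 236.4 = 95002.068
Step 2: a = sqrt(95002.068) = 308.22 m/s

308.22


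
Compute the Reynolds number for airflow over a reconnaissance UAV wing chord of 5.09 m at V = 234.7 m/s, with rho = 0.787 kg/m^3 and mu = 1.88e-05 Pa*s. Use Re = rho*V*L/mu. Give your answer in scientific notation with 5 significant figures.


Step 1: Numerator = rho * V * L = 0.787 * 234.7 * 5.09 = 940.168301
Step 2: Re = 940.168301 / 1.88e-05
Step 3: Re = 5.0009e+07

5.0009e+07


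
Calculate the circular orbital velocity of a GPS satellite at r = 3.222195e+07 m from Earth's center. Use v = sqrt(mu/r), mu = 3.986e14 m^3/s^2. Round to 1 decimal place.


Step 1: mu / r = 3.986e14 / 3.222195e+07 = 12370449.3366
Step 2: v = sqrt(12370449.3366) = 3517.2 m/s

3517.2


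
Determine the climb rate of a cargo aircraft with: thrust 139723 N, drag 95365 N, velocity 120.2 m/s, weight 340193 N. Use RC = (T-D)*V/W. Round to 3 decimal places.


Step 1: Excess thrust = T - D = 139723 - 95365 = 44358 N
Step 2: Excess power = 44358 * 120.2 = 5331831.6 W
Step 3: RC = 5331831.6 / 340193 = 15.673 m/s

15.673


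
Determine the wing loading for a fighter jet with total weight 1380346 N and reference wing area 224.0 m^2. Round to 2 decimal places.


Step 1: Wing loading = W / S = 1380346 / 224.0
Step 2: Wing loading = 6162.26 N/m^2

6162.26


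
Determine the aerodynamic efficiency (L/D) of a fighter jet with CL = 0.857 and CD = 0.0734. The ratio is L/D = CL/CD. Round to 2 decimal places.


Step 1: L/D = CL / CD = 0.857 / 0.0734
Step 2: L/D = 11.68

11.68


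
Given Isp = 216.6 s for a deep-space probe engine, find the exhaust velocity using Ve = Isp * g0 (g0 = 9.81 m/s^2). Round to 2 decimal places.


Step 1: Ve = Isp * g0 = 216.6 * 9.81
Step 2: Ve = 2124.85 m/s

2124.85


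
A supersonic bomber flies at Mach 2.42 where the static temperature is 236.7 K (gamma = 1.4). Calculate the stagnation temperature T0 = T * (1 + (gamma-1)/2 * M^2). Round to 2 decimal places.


Step 1: (gamma-1)/2 = 0.2
Step 2: M^2 = 5.8564
Step 3: 1 + 0.2 * 5.8564 = 2.17128
Step 4: T0 = 236.7 * 2.17128 = 513.94 K

513.94


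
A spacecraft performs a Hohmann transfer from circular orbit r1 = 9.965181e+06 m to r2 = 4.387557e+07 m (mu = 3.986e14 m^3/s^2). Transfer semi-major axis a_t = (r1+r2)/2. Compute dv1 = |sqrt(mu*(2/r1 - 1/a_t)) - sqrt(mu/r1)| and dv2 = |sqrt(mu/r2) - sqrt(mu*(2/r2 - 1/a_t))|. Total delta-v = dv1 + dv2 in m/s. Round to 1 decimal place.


Step 1: Transfer semi-major axis a_t = (9.965181e+06 + 4.387557e+07) / 2 = 2.692038e+07 m
Step 2: v1 (circular at r1) = sqrt(mu/r1) = 6324.5 m/s
Step 3: v_t1 = sqrt(mu*(2/r1 - 1/a_t)) = 8074.15 m/s
Step 4: dv1 = |8074.15 - 6324.5| = 1749.65 m/s
Step 5: v2 (circular at r2) = 3014.1 m/s, v_t2 = 1833.83 m/s
Step 6: dv2 = |3014.1 - 1833.83| = 1180.27 m/s
Step 7: Total delta-v = 1749.65 + 1180.27 = 2929.9 m/s

2929.9


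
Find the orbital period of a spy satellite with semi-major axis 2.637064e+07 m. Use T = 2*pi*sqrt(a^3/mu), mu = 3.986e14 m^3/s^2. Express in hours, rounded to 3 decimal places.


Step 1: a^3 / mu = 1.833842e+22 / 3.986e14 = 4.600708e+07
Step 2: sqrt(4.600708e+07) = 6782.8523 s
Step 3: T = 2*pi * 6782.8523 = 42617.92 s
Step 4: T in hours = 42617.92 / 3600 = 11.838 hours

11.838


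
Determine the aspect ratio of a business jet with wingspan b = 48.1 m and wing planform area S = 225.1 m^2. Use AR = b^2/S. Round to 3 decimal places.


Step 1: b^2 = 48.1^2 = 2313.61
Step 2: AR = 2313.61 / 225.1 = 10.278

10.278


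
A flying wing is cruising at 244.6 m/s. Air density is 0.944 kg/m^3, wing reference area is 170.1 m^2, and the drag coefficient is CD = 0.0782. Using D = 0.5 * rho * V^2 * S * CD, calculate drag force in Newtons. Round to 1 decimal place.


Step 1: Dynamic pressure q = 0.5 * 0.944 * 244.6^2 = 28239.3635 Pa
Step 2: Drag D = q * S * CD = 28239.3635 * 170.1 * 0.0782
Step 3: D = 375634.9 N

375634.9


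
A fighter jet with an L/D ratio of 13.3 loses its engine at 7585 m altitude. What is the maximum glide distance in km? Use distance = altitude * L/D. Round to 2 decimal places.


Step 1: Glide distance = altitude * L/D = 7585 * 13.3 = 100880.5 m
Step 2: Convert to km: 100880.5 / 1000 = 100.88 km

100.88


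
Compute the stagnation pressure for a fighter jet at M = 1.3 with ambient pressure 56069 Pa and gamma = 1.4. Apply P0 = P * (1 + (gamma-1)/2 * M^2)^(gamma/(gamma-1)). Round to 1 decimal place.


Step 1: (gamma-1)/2 * M^2 = 0.2 * 1.69 = 0.338
Step 2: 1 + 0.338 = 1.338
Step 3: Exponent gamma/(gamma-1) = 3.5
Step 4: P0 = 56069 * 1.338^3.5 = 155352.8 Pa

155352.8


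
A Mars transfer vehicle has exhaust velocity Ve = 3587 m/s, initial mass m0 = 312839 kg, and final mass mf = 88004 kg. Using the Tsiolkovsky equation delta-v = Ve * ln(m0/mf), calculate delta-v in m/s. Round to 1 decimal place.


Step 1: Mass ratio m0/mf = 312839 / 88004 = 3.554827
Step 2: ln(3.554827) = 1.268306
Step 3: delta-v = 3587 * 1.268306 = 4549.4 m/s

4549.4


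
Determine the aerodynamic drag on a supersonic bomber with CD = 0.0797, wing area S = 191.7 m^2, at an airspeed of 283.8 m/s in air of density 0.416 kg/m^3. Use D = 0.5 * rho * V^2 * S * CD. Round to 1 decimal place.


Step 1: Dynamic pressure q = 0.5 * 0.416 * 283.8^2 = 16752.8275 Pa
Step 2: Drag D = q * S * CD = 16752.8275 * 191.7 * 0.0797
Step 3: D = 255957.9 N

255957.9


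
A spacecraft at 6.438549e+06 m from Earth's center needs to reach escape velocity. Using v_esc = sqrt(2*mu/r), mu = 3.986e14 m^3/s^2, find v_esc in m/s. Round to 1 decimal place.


Step 1: 2*mu/r = 2 * 3.986e14 / 6.438549e+06 = 123816717.0895
Step 2: v_esc = sqrt(123816717.0895) = 11127.3 m/s

11127.3


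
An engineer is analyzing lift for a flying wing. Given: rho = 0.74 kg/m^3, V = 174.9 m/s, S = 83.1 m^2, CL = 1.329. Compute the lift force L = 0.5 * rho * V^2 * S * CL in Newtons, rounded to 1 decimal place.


Step 1: Calculate dynamic pressure q = 0.5 * 0.74 * 174.9^2 = 0.5 * 0.74 * 30590.01 = 11318.3037 Pa
Step 2: Multiply by wing area and lift coefficient: L = 11318.3037 * 83.1 * 1.329
Step 3: L = 940551.0375 * 1.329 = 1249992.3 N

1249992.3


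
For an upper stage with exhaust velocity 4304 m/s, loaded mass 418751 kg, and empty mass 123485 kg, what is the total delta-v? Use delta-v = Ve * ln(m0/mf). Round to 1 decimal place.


Step 1: Mass ratio m0/mf = 418751 / 123485 = 3.391108
Step 2: ln(3.391108) = 1.221157
Step 3: delta-v = 4304 * 1.221157 = 5255.9 m/s

5255.9


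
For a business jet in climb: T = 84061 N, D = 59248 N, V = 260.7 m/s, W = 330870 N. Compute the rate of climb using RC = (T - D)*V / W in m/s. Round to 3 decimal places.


Step 1: Excess thrust = T - D = 84061 - 59248 = 24813 N
Step 2: Excess power = 24813 * 260.7 = 6468749.1 W
Step 3: RC = 6468749.1 / 330870 = 19.551 m/s

19.551


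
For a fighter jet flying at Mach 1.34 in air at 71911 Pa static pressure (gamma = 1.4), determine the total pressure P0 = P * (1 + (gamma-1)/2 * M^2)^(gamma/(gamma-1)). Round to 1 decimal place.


Step 1: (gamma-1)/2 * M^2 = 0.2 * 1.7956 = 0.35912
Step 2: 1 + 0.35912 = 1.35912
Step 3: Exponent gamma/(gamma-1) = 3.5
Step 4: P0 = 71911 * 1.35912^3.5 = 210473.6 Pa

210473.6


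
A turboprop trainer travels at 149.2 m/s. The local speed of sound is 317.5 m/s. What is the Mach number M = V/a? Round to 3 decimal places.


Step 1: M = V / a = 149.2 / 317.5
Step 2: M = 0.470

0.470


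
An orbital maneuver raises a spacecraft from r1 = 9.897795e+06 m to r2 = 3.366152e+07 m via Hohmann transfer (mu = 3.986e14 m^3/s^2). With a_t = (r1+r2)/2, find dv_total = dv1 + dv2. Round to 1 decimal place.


Step 1: Transfer semi-major axis a_t = (9.897795e+06 + 3.366152e+07) / 2 = 2.177966e+07 m
Step 2: v1 (circular at r1) = sqrt(mu/r1) = 6345.99 m/s
Step 3: v_t1 = sqrt(mu*(2/r1 - 1/a_t)) = 7889.34 m/s
Step 4: dv1 = |7889.34 - 6345.99| = 1543.35 m/s
Step 5: v2 (circular at r2) = 3441.14 m/s, v_t2 = 2319.77 m/s
Step 6: dv2 = |3441.14 - 2319.77| = 1121.36 m/s
Step 7: Total delta-v = 1543.35 + 1121.36 = 2664.7 m/s

2664.7


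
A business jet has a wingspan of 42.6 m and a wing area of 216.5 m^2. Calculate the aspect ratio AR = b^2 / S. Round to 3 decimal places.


Step 1: b^2 = 42.6^2 = 1814.76
Step 2: AR = 1814.76 / 216.5 = 8.382

8.382


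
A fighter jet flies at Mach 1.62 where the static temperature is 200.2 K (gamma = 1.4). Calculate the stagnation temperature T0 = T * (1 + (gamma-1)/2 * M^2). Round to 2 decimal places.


Step 1: (gamma-1)/2 = 0.2
Step 2: M^2 = 2.6244
Step 3: 1 + 0.2 * 2.6244 = 1.52488
Step 4: T0 = 200.2 * 1.52488 = 305.28 K

305.28


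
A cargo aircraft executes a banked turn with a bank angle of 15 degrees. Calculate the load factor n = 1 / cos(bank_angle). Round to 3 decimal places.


Step 1: Convert 15 degrees to radians = 0.261799
Step 2: cos(15 deg) = 0.965926
Step 3: n = 1 / 0.965926 = 1.035

1.035


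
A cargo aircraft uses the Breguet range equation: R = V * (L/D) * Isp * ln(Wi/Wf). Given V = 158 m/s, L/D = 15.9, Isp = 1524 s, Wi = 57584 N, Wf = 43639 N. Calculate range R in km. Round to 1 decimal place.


Step 1: Coefficient = V * (L/D) * Isp = 158 * 15.9 * 1524 = 3828592.8 m
Step 2: Wi/Wf = 57584 / 43639 = 1.319554
Step 3: ln(1.319554) = 0.277294
Step 4: R = 3828592.8 * 0.277294 = 1061643.9 m = 1061.6 km

1061.6


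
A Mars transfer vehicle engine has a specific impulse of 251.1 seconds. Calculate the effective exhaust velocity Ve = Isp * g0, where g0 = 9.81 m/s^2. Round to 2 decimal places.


Step 1: Ve = Isp * g0 = 251.1 * 9.81
Step 2: Ve = 2463.29 m/s

2463.29


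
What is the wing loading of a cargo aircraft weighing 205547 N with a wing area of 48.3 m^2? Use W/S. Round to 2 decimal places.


Step 1: Wing loading = W / S = 205547 / 48.3
Step 2: Wing loading = 4255.63 N/m^2

4255.63


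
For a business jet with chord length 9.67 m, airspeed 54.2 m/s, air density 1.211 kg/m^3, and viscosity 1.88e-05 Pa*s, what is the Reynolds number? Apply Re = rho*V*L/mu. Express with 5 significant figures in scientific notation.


Step 1: Numerator = rho * V * L = 1.211 * 54.2 * 9.67 = 634.702054
Step 2: Re = 634.702054 / 1.88e-05
Step 3: Re = 3.3761e+07

3.3761e+07


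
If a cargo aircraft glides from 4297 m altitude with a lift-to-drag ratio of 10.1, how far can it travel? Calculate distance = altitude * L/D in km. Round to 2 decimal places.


Step 1: Glide distance = altitude * L/D = 4297 * 10.1 = 43399.7 m
Step 2: Convert to km: 43399.7 / 1000 = 43.40 km

43.40


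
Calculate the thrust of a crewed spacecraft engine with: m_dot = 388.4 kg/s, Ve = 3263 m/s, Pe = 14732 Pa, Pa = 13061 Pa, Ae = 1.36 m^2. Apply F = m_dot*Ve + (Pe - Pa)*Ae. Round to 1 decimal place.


Step 1: Momentum thrust = m_dot * Ve = 388.4 * 3263 = 1267349.2 N
Step 2: Pressure thrust = (Pe - Pa) * Ae = (14732 - 13061) * 1.36 = 2272.56 N
Step 3: Total thrust F = 1267349.2 + 2272.56 = 1269621.8 N

1269621.8


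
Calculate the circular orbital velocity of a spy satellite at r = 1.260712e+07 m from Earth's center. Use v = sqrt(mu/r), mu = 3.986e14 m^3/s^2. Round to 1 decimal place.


Step 1: mu / r = 3.986e14 / 1.260712e+07 = 31617054.4898
Step 2: v = sqrt(31617054.4898) = 5622.9 m/s

5622.9


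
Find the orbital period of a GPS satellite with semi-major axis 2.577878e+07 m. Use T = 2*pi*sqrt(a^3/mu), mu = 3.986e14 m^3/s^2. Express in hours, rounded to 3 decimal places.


Step 1: a^3 / mu = 1.713117e+22 / 3.986e14 = 4.297835e+07
Step 2: sqrt(4.297835e+07) = 6555.7879 s
Step 3: T = 2*pi * 6555.7879 = 41191.23 s
Step 4: T in hours = 41191.23 / 3600 = 11.442 hours

11.442


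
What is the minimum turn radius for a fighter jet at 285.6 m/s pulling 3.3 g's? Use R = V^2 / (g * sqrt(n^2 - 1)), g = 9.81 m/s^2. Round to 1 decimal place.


Step 1: V^2 = 285.6^2 = 81567.36
Step 2: n^2 - 1 = 3.3^2 - 1 = 9.89
Step 3: sqrt(9.89) = 3.144837
Step 4: R = 81567.36 / (9.81 * 3.144837) = 2643.9 m

2643.9


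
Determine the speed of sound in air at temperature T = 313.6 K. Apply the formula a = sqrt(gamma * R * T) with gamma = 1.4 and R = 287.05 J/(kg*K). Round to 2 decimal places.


Step 1: gamma * R * T = 1.4 * 287.05 * 313.6 = 126026.432
Step 2: a = sqrt(126026.432) = 355.00 m/s

355.00


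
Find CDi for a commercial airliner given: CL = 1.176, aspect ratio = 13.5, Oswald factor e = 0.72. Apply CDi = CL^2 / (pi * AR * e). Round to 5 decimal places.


Step 1: CL^2 = 1.176^2 = 1.382976
Step 2: pi * AR * e = 3.14159 * 13.5 * 0.72 = 30.536281
Step 3: CDi = 1.382976 / 30.536281 = 0.04529

0.04529


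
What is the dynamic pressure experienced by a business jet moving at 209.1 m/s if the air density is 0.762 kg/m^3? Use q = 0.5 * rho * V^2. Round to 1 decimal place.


Step 1: V^2 = 209.1^2 = 43722.81
Step 2: q = 0.5 * 0.762 * 43722.81
Step 3: q = 16658.4 Pa

16658.4


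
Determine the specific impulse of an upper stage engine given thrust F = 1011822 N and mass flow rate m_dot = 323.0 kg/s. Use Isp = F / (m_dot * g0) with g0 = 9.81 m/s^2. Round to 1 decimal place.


Step 1: m_dot * g0 = 323.0 * 9.81 = 3168.63
Step 2: Isp = 1011822 / 3168.63 = 319.3 s

319.3


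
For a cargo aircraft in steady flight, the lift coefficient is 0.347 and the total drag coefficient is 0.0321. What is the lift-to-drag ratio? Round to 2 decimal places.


Step 1: L/D = CL / CD = 0.347 / 0.0321
Step 2: L/D = 10.81

10.81


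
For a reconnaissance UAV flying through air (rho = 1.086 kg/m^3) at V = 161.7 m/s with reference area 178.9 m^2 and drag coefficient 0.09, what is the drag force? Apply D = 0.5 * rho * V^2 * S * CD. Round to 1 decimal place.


Step 1: Dynamic pressure q = 0.5 * 1.086 * 161.7^2 = 14197.7613 Pa
Step 2: Drag D = q * S * CD = 14197.7613 * 178.9 * 0.09
Step 3: D = 228598.2 N

228598.2


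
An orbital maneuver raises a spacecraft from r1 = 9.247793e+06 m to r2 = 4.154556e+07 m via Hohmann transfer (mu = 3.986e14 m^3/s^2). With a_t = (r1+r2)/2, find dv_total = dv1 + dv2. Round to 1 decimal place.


Step 1: Transfer semi-major axis a_t = (9.247793e+06 + 4.154556e+07) / 2 = 2.539668e+07 m
Step 2: v1 (circular at r1) = sqrt(mu/r1) = 6565.22 m/s
Step 3: v_t1 = sqrt(mu*(2/r1 - 1/a_t)) = 8396.99 m/s
Step 4: dv1 = |8396.99 - 6565.22| = 1831.76 m/s
Step 5: v2 (circular at r2) = 3097.46 m/s, v_t2 = 1869.12 m/s
Step 6: dv2 = |3097.46 - 1869.12| = 1228.35 m/s
Step 7: Total delta-v = 1831.76 + 1228.35 = 3060.1 m/s

3060.1
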